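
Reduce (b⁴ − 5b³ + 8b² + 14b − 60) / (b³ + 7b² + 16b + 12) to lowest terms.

(b³ − 7b² + 22b − 30)/(b² + 5b + 6)

By polynomial division,
  b⁴ − 5b³ + 8b² + 14b − 60 = (b − 12)(b³ + 7b² + 16b + 12) + (76b² + 194b + 84)
  b³ + 7b² + 16b + 12 = ((1/76)b + 169/2888)(76b² + 194b + 84) + ((5115/1444)b + 5115/722)
  76b² + 194b + 84 = ((109744/5115)b + 20216/1705)((5115/1444)b + 5115/722) + (0)
Last nonzero remainder: (5115/1444)b + 5115/722. Dividing through by 5115/1444 gives the monic gcd b + 2.
Cancel b + 2 from numerator and denominator to get the reduced form.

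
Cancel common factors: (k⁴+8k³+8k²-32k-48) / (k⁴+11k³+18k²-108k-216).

Apply the Euclidean algorithm:
  k⁴+8k³+8k²-32k-48 = (k⁴+11k³+18k²-108k-216) + (-3k³-10k²+76k+168)
  k⁴+11k³+18k²-108k-216 = (-(1/3)k-23/9)(-3k³-10k²+76k+168) + ((160/9)k²+(1280/9)k+640/3)
  -3k³-10k²+76k+168 = (-(27/160)k+63/80)((160/9)k²+(1280/9)k+640/3) + (0)
Last nonzero remainder: (160/9)k²+(1280/9)k+640/3. Dividing through by 160/9 gives the monic gcd k²+8k+12.
Cancel k²+8k+12 from numerator and denominator to get the reduced form.

(k²-4)/(k²+3k-18)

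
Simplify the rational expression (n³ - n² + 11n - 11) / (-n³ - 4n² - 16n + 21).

(-n² - 11)/(n² + 5n + 21)

Apply the Euclidean algorithm:
  n³ - n² + 11n - 11 = (-1)(-n³ - 4n² - 16n + 21) + (-5n² - 5n + 10)
  -n³ - 4n² - 16n + 21 = ((1/5)n + 3/5)(-5n² - 5n + 10) + (-15n + 15)
  -5n² - 5n + 10 = ((1/3)n + 2/3)(-15n + 15) + (0)
Last nonzero remainder: -15n + 15. Dividing through by -15 gives the monic gcd n - 1.
Cancel n - 1 from numerator and denominator to get the reduced form.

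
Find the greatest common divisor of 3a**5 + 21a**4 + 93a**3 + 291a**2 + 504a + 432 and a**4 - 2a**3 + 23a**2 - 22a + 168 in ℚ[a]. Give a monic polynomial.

a**2 + a + 12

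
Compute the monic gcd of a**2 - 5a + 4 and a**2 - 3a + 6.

1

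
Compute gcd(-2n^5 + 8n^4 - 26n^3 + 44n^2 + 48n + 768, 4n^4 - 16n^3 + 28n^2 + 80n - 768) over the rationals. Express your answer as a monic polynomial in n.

n^3 - 7n^2 + 28n - 64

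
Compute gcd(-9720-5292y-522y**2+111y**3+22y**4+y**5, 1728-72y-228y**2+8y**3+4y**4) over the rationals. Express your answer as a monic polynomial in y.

Repeated division with remainder:
  y**5+22y**4+111y**3-522y**2-5292y-9720 = ((1/4)y+5)(4y**4+8y**3-228y**2-72y+1728) + (128y**3+636y**2-5364y-18360)
  4y**4+8y**3-228y**2-72y+1728 = ((1/32)y-95/1024)(128y**3+636y**2-5364y-18360) + (-(351/256)y**2+(1053/256)y+3159/128)
  128y**3+636y**2-5364y-18360 = (-(32768/351)y-87040/117)(-(351/256)y**2+(1053/256)y+3159/128) + (0)
Last nonzero remainder: -(351/256)y**2+(1053/256)y+3159/128. Dividing through by -351/256 gives the monic gcd y**2-3y-18.

-18-3y+y**2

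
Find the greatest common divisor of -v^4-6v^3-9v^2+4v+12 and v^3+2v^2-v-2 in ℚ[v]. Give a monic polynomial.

v^2+v-2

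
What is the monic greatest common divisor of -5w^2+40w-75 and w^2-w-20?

By polynomial division,
  -5w^2+40w-75 = (-5)(w^2-w-20) + (35w-175)
  w^2-w-20 = ((1/35)w+4/35)(35w-175) + (0)
Last nonzero remainder: 35w-175. Dividing through by 35 gives the monic gcd w-5.

w-5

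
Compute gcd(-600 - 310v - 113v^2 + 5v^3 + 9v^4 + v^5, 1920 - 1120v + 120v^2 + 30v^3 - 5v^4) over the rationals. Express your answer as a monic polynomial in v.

Apply the Euclidean algorithm:
  v^5 + 9v^4 + 5v^3 - 113v^2 - 310v - 600 = (-(1/5)v - 3)(-5v^4 + 30v^3 + 120v^2 - 1120v + 1920) + (119v^3 + 23v^2 - 3286v + 5160)
  -5v^4 + 30v^3 + 120v^2 - 1120v + 1920 = (-(5/119)v + 3685/14161)(119v^3 + 23v^2 - 3286v + 5160) + (-(340605/14161)v^2 - (681210/14161)v + 8174520/14161)
  119v^3 + 23v^2 - 3286v + 5160 = (-(1685159/340605)v + 608923/68121)(-(340605/14161)v^2 - (681210/14161)v + 8174520/14161) + (0)
Last nonzero remainder: -(340605/14161)v^2 - (681210/14161)v + 8174520/14161. Dividing through by -340605/14161 gives the monic gcd v^2 + 2v - 24.

-24 + 2v + v^2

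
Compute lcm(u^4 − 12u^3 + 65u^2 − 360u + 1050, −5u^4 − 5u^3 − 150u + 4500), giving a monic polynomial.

Euclidean algorithm in ℚ[u]:
  u^4 − 12u^3 + 65u^2 − 360u + 1050 = (−1/5)(−5u^4 − 5u^3 − 150u + 4500) + (−13u^3 + 65u^2 − 390u + 1950)
  −5u^4 − 5u^3 − 150u + 4500 = ((5/13)u + 30/13)(−13u^3 + 65u^2 − 390u + 1950) + (0)
Last nonzero remainder: −13u^3 + 65u^2 − 390u + 1950. Dividing through by −13 gives the monic gcd u^3 − 5u^2 + 30u − 150.
Then lcm(f, g) = f·g / gcd(f, g); expanding and making the result monic gives the answer.

u^5 − 6u^4 − 7u^3 + 30u^2 − 1110u + 6300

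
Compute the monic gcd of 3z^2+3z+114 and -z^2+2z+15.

By polynomial division,
  3z^2+3z+114 = (-3)(-z^2+2z+15) + (9z+159)
  -z^2+2z+15 = (-(1/9)z+59/27)(9z+159) + (-2992/9)
  9z+159 = (-(81/2992)z-1431/2992)(-2992/9) + (0)
The last nonzero remainder is the constant -2992/9, so the polynomials are coprime and gcd = 1.

1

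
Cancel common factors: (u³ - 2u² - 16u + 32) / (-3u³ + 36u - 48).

(-u + 4)/(3u - 6)

Repeated division with remainder:
  u³ - 2u² - 16u + 32 = (-1/3)(-3u³ + 36u - 48) + (-2u² - 4u + 16)
  -3u³ + 36u - 48 = ((3/2)u - 3)(-2u² - 4u + 16) + (0)
Last nonzero remainder: -2u² - 4u + 16. Dividing through by -2 gives the monic gcd u² + 2u - 8.
Cancel u² + 2u - 8 from numerator and denominator to get the reduced form.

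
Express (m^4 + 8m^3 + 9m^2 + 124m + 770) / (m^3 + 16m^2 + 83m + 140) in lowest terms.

(m^2 - 4m + 22)/(m + 4)

Euclidean algorithm in ℚ[m]:
  m^4 + 8m^3 + 9m^2 + 124m + 770 = (m - 8)(m^3 + 16m^2 + 83m + 140) + (54m^2 + 648m + 1890)
  m^3 + 16m^2 + 83m + 140 = ((1/54)m + 2/27)(54m^2 + 648m + 1890) + (0)
Last nonzero remainder: 54m^2 + 648m + 1890. Dividing through by 54 gives the monic gcd m^2 + 12m + 35.
Cancel m^2 + 12m + 35 from numerator and denominator to get the reduced form.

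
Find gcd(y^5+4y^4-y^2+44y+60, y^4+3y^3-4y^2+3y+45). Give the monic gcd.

y^3-4y+15

By polynomial division,
  y^5+4y^4-y^2+44y+60 = (y+1)(y^4+3y^3-4y^2+3y+45) + (y^3-4y+15)
  y^4+3y^3-4y^2+3y+45 = (y+3)(y^3-4y+15) + (0)
The last nonzero remainder y^3-4y+15 is already monic.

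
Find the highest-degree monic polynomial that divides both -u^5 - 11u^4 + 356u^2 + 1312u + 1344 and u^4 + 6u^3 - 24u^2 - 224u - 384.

Apply the Euclidean algorithm:
  -u^5 - 11u^4 + 356u^2 + 1312u + 1344 = (-u - 5)(u^4 + 6u^3 - 24u^2 - 224u - 384) + (6u^3 + 12u^2 - 192u - 576)
  u^4 + 6u^3 - 24u^2 - 224u - 384 = ((1/6)u + 2/3)(6u^3 + 12u^2 - 192u - 576) + (0)
Last nonzero remainder: 6u^3 + 12u^2 - 192u - 576. Dividing through by 6 gives the monic gcd u^3 + 2u^2 - 32u - 96.

u^3 + 2u^2 - 32u - 96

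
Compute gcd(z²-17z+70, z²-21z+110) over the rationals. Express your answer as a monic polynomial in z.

z-10

Repeated division with remainder:
  z²-17z+70 = (z²-21z+110) + (4z-40)
  z²-21z+110 = ((1/4)z-11/4)(4z-40) + (0)
Last nonzero remainder: 4z-40. Dividing through by 4 gives the monic gcd z-10.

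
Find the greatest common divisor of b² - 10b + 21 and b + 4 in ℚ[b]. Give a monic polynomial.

1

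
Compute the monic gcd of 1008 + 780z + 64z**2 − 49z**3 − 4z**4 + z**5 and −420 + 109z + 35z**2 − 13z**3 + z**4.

−21 − 4z + z**2

Repeated division with remainder:
  z**5 − 4z**4 − 49z**3 + 64z**2 + 780z + 1008 = (z + 9)(z**4 − 13z**3 + 35z**2 + 109z − 420) + (33z**3 − 360z**2 + 219z + 4788)
  z**4 − 13z**3 + 35z**2 + 109z − 420 = ((1/33)z − 23/363)(33z**3 − 360z**2 + 219z + 4788) + ((672/121)z**2 − (2688/121)z − 14112/121)
  33z**3 − 360z**2 + 219z + 4788 = ((1331/224)z − 2299/56)((672/121)z**2 − (2688/121)z − 14112/121) + (0)
Last nonzero remainder: (672/121)z**2 − (2688/121)z − 14112/121. Dividing through by 672/121 gives the monic gcd z**2 − 4z − 21.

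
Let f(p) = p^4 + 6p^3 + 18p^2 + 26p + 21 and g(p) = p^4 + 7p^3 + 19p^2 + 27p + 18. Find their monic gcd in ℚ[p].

p^2 + 2p + 3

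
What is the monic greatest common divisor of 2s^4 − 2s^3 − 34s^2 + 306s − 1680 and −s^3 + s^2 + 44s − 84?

s + 7

Euclidean algorithm in ℚ[s]:
  2s^4 − 2s^3 − 34s^2 + 306s − 1680 = (−2s)(−s^3 + s^2 + 44s − 84) + (54s^2 + 138s − 1680)
  −s^3 + s^2 + 44s − 84 = (−(1/54)s + 16/243)(54s^2 + 138s − 1680) + ((308/81)s + 2156/81)
  54s^2 + 138s − 1680 = ((2187/154)s − 4860/77)((308/81)s + 2156/81) + (0)
Last nonzero remainder: (308/81)s + 2156/81. Dividing through by 308/81 gives the monic gcd s + 7.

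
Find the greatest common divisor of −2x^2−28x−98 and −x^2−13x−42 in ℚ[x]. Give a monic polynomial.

Apply the Euclidean algorithm:
  −2x^2−28x−98 = (2)(−x^2−13x−42) + (−2x−14)
  −x^2−13x−42 = ((1/2)x+3)(−2x−14) + (0)
Last nonzero remainder: −2x−14. Dividing through by −2 gives the monic gcd x+7.

x+7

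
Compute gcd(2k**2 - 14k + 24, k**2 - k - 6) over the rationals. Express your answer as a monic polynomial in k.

Repeated division with remainder:
  2k**2 - 14k + 24 = (2)(k**2 - k - 6) + (-12k + 36)
  k**2 - k - 6 = (-(1/12)k - 1/6)(-12k + 36) + (0)
Last nonzero remainder: -12k + 36. Dividing through by -12 gives the monic gcd k - 3.

k - 3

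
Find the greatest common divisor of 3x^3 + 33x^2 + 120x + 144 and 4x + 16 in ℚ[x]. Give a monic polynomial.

x + 4

By polynomial division,
  3x^3 + 33x^2 + 120x + 144 = ((3/4)x^2 + (21/4)x + 9)(4x + 16) + (0)
Last nonzero remainder: 4x + 16. Dividing through by 4 gives the monic gcd x + 4.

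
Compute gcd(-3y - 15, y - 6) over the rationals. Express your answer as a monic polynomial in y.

By polynomial division,
  -3y - 15 = (-3)(y - 6) + (-33)
  y - 6 = (-(1/33)y + 2/11)(-33) + (0)
The last nonzero remainder is the constant -33, so the polynomials are coprime and gcd = 1.

1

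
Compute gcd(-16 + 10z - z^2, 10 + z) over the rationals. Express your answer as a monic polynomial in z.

1

Apply the Euclidean algorithm:
  -z^2 + 10z - 16 = (-z + 20)(z + 10) + (-216)
  z + 10 = (-(1/216)z - 5/108)(-216) + (0)
The last nonzero remainder is the constant -216, so the polynomials are coprime and gcd = 1.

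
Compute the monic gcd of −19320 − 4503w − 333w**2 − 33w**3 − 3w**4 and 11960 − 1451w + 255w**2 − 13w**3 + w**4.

By polynomial division,
  −3w**4 − 33w**3 − 333w**2 − 4503w − 19320 = (−3)(w**4 − 13w**3 + 255w**2 − 1451w + 11960) + (−72w**3 + 432w**2 − 8856w + 16560)
  w**4 − 13w**3 + 255w**2 − 1451w + 11960 = (−(1/72)w + 7/72)(−72w**3 + 432w**2 − 8856w + 16560) + (90w**2 − 360w + 10350)
  −72w**3 + 432w**2 − 8856w + 16560 = (−(4/5)w + 8/5)(90w**2 − 360w + 10350) + (0)
Last nonzero remainder: 90w**2 − 360w + 10350. Dividing through by 90 gives the monic gcd w**2 − 4w + 115.

115 − 4w + w**2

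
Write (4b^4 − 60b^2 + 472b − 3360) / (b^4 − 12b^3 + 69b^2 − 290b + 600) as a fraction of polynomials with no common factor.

Apply the Euclidean algorithm:
  4b^4 − 60b^2 + 472b − 3360 = (4)(b^4 − 12b^3 + 69b^2 − 290b + 600) + (48b^3 − 336b^2 + 1632b − 5760)
  b^4 − 12b^3 + 69b^2 − 290b + 600 = ((1/48)b − 5/48)(48b^3 − 336b^2 + 1632b − 5760) + (0)
Last nonzero remainder: 48b^3 − 336b^2 + 1632b − 5760. Dividing through by 48 gives the monic gcd b^3 − 7b^2 + 34b − 120.
Cancel b^3 − 7b^2 + 34b − 120 from numerator and denominator to get the reduced form.

(4b + 28)/(b − 5)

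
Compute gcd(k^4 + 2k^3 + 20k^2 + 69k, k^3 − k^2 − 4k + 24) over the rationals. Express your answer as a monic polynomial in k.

By polynomial division,
  k^4 + 2k^3 + 20k^2 + 69k = (k + 3)(k^3 − k^2 − 4k + 24) + (27k^2 + 57k − 72)
  k^3 − k^2 − 4k + 24 = ((1/27)k − 28/243)(27k^2 + 57k − 72) + ((424/81)k + 424/27)
  27k^2 + 57k − 72 = ((2187/424)k − 243/53)((424/81)k + 424/27) + (0)
Last nonzero remainder: (424/81)k + 424/27. Dividing through by 424/81 gives the monic gcd k + 3.

k + 3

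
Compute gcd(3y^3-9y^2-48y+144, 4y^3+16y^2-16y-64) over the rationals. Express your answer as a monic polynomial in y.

Repeated division with remainder:
  3y^3-9y^2-48y+144 = (3/4)(4y^3+16y^2-16y-64) + (-21y^2-36y+192)
  4y^3+16y^2-16y-64 = (-(4/21)y-64/147)(-21y^2-36y+192) + ((240/49)y+960/49)
  -21y^2-36y+192 = (-(343/80)y+49/5)((240/49)y+960/49) + (0)
Last nonzero remainder: (240/49)y+960/49. Dividing through by 240/49 gives the monic gcd y+4.

y+4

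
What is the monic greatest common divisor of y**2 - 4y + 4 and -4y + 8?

Euclidean algorithm in ℚ[y]:
  y**2 - 4y + 4 = (-(1/4)y + 1/2)(-4y + 8) + (0)
Last nonzero remainder: -4y + 8. Dividing through by -4 gives the monic gcd y - 2.

y - 2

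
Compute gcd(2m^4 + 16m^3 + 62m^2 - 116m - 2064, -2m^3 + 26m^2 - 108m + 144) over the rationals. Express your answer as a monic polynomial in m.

Euclidean algorithm in ℚ[m]:
  2m^4 + 16m^3 + 62m^2 - 116m - 2064 = (-m - 21)(-2m^3 + 26m^2 - 108m + 144) + (500m^2 - 2240m + 960)
  -2m^3 + 26m^2 - 108m + 144 = (-(1/250)m + 213/6250)(500m^2 - 2240m + 960) + (-(17388/625)m + 69552/625)
  500m^2 - 2240m + 960 = (-(78125/4347)m + 12500/1449)(-(17388/625)m + 69552/625) + (0)
Last nonzero remainder: -(17388/625)m + 69552/625. Dividing through by -17388/625 gives the monic gcd m - 4.

m - 4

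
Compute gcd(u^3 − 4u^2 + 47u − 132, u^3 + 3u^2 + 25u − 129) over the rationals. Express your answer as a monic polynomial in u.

u − 3

Repeated division with remainder:
  u^3 − 4u^2 + 47u − 132 = (u^3 + 3u^2 + 25u − 129) + (−7u^2 + 22u − 3)
  u^3 + 3u^2 + 25u − 129 = (−(1/7)u − 43/49)(−7u^2 + 22u − 3) + ((2150/49)u − 6450/49)
  −7u^2 + 22u − 3 = (−(343/2150)u + 49/2150)((2150/49)u − 6450/49) + (0)
Last nonzero remainder: (2150/49)u − 6450/49. Dividing through by 2150/49 gives the monic gcd u − 3.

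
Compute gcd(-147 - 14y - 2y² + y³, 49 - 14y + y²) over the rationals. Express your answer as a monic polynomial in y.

By polynomial division,
  y³ - 2y² - 14y - 147 = (y + 12)(y² - 14y + 49) + (105y - 735)
  y² - 14y + 49 = ((1/105)y - 1/15)(105y - 735) + (0)
Last nonzero remainder: 105y - 735. Dividing through by 105 gives the monic gcd y - 7.

-7 + y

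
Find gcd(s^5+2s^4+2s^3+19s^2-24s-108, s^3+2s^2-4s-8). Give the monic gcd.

By polynomial division,
  s^5+2s^4+2s^3+19s^2-24s-108 = (s^2+6)(s^3+2s^2-4s-8) + (15s^2-60)
  s^3+2s^2-4s-8 = ((1/15)s+2/15)(15s^2-60) + (0)
Last nonzero remainder: 15s^2-60. Dividing through by 15 gives the monic gcd s^2-4.

s^2-4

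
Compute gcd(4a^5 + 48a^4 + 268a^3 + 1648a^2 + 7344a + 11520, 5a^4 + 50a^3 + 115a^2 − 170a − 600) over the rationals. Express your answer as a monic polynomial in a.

a^2 + 8a + 15

Repeated division with remainder:
  4a^5 + 48a^4 + 268a^3 + 1648a^2 + 7344a + 11520 = ((4/5)a + 8/5)(5a^4 + 50a^3 + 115a^2 − 170a − 600) + (96a^3 + 1600a^2 + 8096a + 12480)
  5a^4 + 50a^3 + 115a^2 − 170a − 600 = ((5/96)a − 25/72)(96a^3 + 1600a^2 + 8096a + 12480) + ((2240/9)a^2 + (17920/9)a + 11200/3)
  96a^3 + 1600a^2 + 8096a + 12480 = ((27/70)a + 117/35)((2240/9)a^2 + (17920/9)a + 11200/3) + (0)
Last nonzero remainder: (2240/9)a^2 + (17920/9)a + 11200/3. Dividing through by 2240/9 gives the monic gcd a^2 + 8a + 15.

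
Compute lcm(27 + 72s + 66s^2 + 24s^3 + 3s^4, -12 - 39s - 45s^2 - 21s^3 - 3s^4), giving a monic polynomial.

By polynomial division,
  3s^4 + 24s^3 + 66s^2 + 72s + 27 = (-1)(-3s^4 - 21s^3 - 45s^2 - 39s - 12) + (3s^3 + 21s^2 + 33s + 15)
  -3s^4 - 21s^3 - 45s^2 - 39s - 12 = (-s)(3s^3 + 21s^2 + 33s + 15) + (-12s^2 - 24s - 12)
  3s^3 + 21s^2 + 33s + 15 = (-(1/4)s - 5/4)(-12s^2 - 24s - 12) + (0)
Last nonzero remainder: -12s^2 - 24s - 12. Dividing through by -12 gives the monic gcd s^2 + 2s + 1.
Then lcm(f, g) = f·g / gcd(f, g); expanding and making the result monic gives the answer.

36 + 141s + 217s^2 + 166s^3 + 66s^4 + 13s^5 + s^6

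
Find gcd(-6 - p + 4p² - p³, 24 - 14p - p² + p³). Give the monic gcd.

By polynomial division,
  -p³ + 4p² - p - 6 = (-1)(p³ - p² - 14p + 24) + (3p² - 15p + 18)
  p³ - p² - 14p + 24 = ((1/3)p + 4/3)(3p² - 15p + 18) + (0)
Last nonzero remainder: 3p² - 15p + 18. Dividing through by 3 gives the monic gcd p² - 5p + 6.

6 - 5p + p²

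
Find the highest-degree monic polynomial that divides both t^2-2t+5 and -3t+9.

1

Repeated division with remainder:
  t^2-2t+5 = (-(1/3)t-1/3)(-3t+9) + (8)
  -3t+9 = (-(3/8)t+9/8)(8) + (0)
The last nonzero remainder is the constant 8, so the polynomials are coprime and gcd = 1.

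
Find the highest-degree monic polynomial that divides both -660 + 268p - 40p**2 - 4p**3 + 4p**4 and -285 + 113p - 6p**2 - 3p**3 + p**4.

-15 + 2p + p**2

Apply the Euclidean algorithm:
  4p**4 - 4p**3 - 40p**2 + 268p - 660 = (4)(p**4 - 3p**3 - 6p**2 + 113p - 285) + (8p**3 - 16p**2 - 184p + 480)
  p**4 - 3p**3 - 6p**2 + 113p - 285 = ((1/8)p - 1/8)(8p**3 - 16p**2 - 184p + 480) + (15p**2 + 30p - 225)
  8p**3 - 16p**2 - 184p + 480 = ((8/15)p - 32/15)(15p**2 + 30p - 225) + (0)
Last nonzero remainder: 15p**2 + 30p - 225. Dividing through by 15 gives the monic gcd p**2 + 2p - 15.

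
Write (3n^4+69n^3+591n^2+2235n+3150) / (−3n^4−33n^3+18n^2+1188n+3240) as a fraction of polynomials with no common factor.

(−n^2−12n−35)/(n^2−36)

By polynomial division,
  3n^4+69n^3+591n^2+2235n+3150 = (−1)(−3n^4−33n^3+18n^2+1188n+3240) + (36n^3+609n^2+3423n+6390)
  −3n^4−33n^3+18n^2+1188n+3240 = (−(1/12)n+71/144)(36n^3+609n^2+3423n+6390) + ((143/48)n^2+(1573/48)n+715/8)
  36n^3+609n^2+3423n+6390 = ((1728/143)n+10224/143)((143/48)n^2+(1573/48)n+715/8) + (0)
Last nonzero remainder: (143/48)n^2+(1573/48)n+715/8. Dividing through by 143/48 gives the monic gcd n^2+11n+30.
Cancel n^2+11n+30 from numerator and denominator to get the reduced form.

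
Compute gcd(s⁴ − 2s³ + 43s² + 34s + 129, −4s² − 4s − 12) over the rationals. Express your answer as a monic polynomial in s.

Apply the Euclidean algorithm:
  s⁴ − 2s³ + 43s² + 34s + 129 = (−(1/4)s² + (3/4)s − 43/4)(−4s² − 4s − 12) + (0)
Last nonzero remainder: −4s² − 4s − 12. Dividing through by −4 gives the monic gcd s² + s + 3.

s² + s + 3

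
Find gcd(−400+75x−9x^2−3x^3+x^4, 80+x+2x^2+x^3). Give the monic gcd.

Apply the Euclidean algorithm:
  x^4−3x^3−9x^2+75x−400 = (x−5)(x^3+2x^2+x+80) + (0)
The last nonzero remainder x^3+2x^2+x+80 is already monic.

80+x+2x^2+x^3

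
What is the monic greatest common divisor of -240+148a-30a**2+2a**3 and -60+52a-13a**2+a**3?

30-11a+a**2

Apply the Euclidean algorithm:
  2a**3-30a**2+148a-240 = (2)(a**3-13a**2+52a-60) + (-4a**2+44a-120)
  a**3-13a**2+52a-60 = (-(1/4)a+1/2)(-4a**2+44a-120) + (0)
Last nonzero remainder: -4a**2+44a-120. Dividing through by -4 gives the monic gcd a**2-11a+30.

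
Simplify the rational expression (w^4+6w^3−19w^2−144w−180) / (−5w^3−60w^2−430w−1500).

(−w^3+19w+30)/(5w^2+30w+250)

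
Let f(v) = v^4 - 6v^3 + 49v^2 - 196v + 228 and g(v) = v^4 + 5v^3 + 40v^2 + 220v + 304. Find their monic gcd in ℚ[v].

v^2 - v + 38

Euclidean algorithm in ℚ[v]:
  v^4 - 6v^3 + 49v^2 - 196v + 228 = (v^4 + 5v^3 + 40v^2 + 220v + 304) + (-11v^3 + 9v^2 - 416v - 76)
  v^4 + 5v^3 + 40v^2 + 220v + 304 = (-(1/11)v - 64/121)(-11v^3 + 9v^2 - 416v - 76) + ((840/121)v^2 - (840/121)v + 31920/121)
  -11v^3 + 9v^2 - 416v - 76 = (-(1331/840)v - 121/420)((840/121)v^2 - (840/121)v + 31920/121) + (0)
Last nonzero remainder: (840/121)v^2 - (840/121)v + 31920/121. Dividing through by 840/121 gives the monic gcd v^2 - v + 38.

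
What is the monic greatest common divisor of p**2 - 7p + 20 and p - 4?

Apply the Euclidean algorithm:
  p**2 - 7p + 20 = (p - 3)(p - 4) + (8)
  p - 4 = ((1/8)p - 1/2)(8) + (0)
The last nonzero remainder is the constant 8, so the polynomials are coprime and gcd = 1.

1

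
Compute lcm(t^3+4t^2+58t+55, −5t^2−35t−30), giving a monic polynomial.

Repeated division with remainder:
  t^3+4t^2+58t+55 = (−(1/5)t+3/5)(−5t^2−35t−30) + (73t+73)
  −5t^2−35t−30 = (−(5/73)t−30/73)(73t+73) + (0)
Last nonzero remainder: 73t+73. Dividing through by 73 gives the monic gcd t+1.
Then lcm(f, g) = f·g / gcd(f, g); expanding and making the result monic gives the answer.

t^4+10t^3+82t^2+403t+330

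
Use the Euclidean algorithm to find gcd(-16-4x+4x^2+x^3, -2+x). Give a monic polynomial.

-2+x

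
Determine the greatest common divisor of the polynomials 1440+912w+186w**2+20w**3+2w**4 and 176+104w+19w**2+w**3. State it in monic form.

4+w

Repeated division with remainder:
  2w**4+20w**3+186w**2+912w+1440 = (2w−18)(w**3+19w**2+104w+176) + (320w**2+2432w+4608)
  w**3+19w**2+104w+176 = ((1/320)w+57/1600)(320w**2+2432w+4608) + ((74/25)w+296/25)
  320w**2+2432w+4608 = ((4000/37)w+14400/37)((74/25)w+296/25) + (0)
Last nonzero remainder: (74/25)w+296/25. Dividing through by 74/25 gives the monic gcd w+4.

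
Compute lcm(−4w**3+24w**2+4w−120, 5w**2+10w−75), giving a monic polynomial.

w**4−w**3−31w**2+25w+150

Repeated division with remainder:
  −4w**3+24w**2+4w−120 = (−(4/5)w+32/5)(5w**2+10w−75) + (−120w+360)
  5w**2+10w−75 = (−(1/24)w−5/24)(−120w+360) + (0)
Last nonzero remainder: −120w+360. Dividing through by −120 gives the monic gcd w−3.
Then lcm(f, g) = f·g / gcd(f, g); expanding and making the result monic gives the answer.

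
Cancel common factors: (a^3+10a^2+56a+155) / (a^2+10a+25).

(a^2+5a+31)/(a+5)

Euclidean algorithm in ℚ[a]:
  a^3+10a^2+56a+155 = (a)(a^2+10a+25) + (31a+155)
  a^2+10a+25 = ((1/31)a+5/31)(31a+155) + (0)
Last nonzero remainder: 31a+155. Dividing through by 31 gives the monic gcd a+5.
Cancel a+5 from numerator and denominator to get the reduced form.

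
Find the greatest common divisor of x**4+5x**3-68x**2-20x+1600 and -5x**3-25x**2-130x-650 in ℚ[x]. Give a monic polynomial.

Repeated division with remainder:
  x**4+5x**3-68x**2-20x+1600 = (-(1/5)x)(-5x**3-25x**2-130x-650) + (-94x**2-150x+1600)
  -5x**3-25x**2-130x-650 = ((5/94)x+400/2209)(-94x**2-150x+1600) + (-(415170/2209)x-2075850/2209)
  -94x**2-150x+1600 = ((103823/207585)x-70688/41517)(-(415170/2209)x-2075850/2209) + (0)
Last nonzero remainder: -(415170/2209)x-2075850/2209. Dividing through by -415170/2209 gives the monic gcd x+5.

x+5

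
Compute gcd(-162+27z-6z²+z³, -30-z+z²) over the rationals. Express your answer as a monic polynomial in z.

Euclidean algorithm in ℚ[z]:
  z³-6z²+27z-162 = (z-5)(z²-z-30) + (52z-312)
  z²-z-30 = ((1/52)z+5/52)(52z-312) + (0)
Last nonzero remainder: 52z-312. Dividing through by 52 gives the monic gcd z-6.

-6+z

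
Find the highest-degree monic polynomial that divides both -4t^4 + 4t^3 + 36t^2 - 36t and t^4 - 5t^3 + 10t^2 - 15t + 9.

Euclidean algorithm in ℚ[t]:
  -4t^4 + 4t^3 + 36t^2 - 36t = (-4)(t^4 - 5t^3 + 10t^2 - 15t + 9) + (-16t^3 + 76t^2 - 96t + 36)
  t^4 - 5t^3 + 10t^2 - 15t + 9 = (-(1/16)t + 1/64)(-16t^3 + 76t^2 - 96t + 36) + ((45/16)t^2 - (45/4)t + 135/16)
  -16t^3 + 76t^2 - 96t + 36 = (-(256/45)t + 64/15)((45/16)t^2 - (45/4)t + 135/16) + (0)
Last nonzero remainder: (45/16)t^2 - (45/4)t + 135/16. Dividing through by 45/16 gives the monic gcd t^2 - 4t + 3.

t^2 - 4t + 3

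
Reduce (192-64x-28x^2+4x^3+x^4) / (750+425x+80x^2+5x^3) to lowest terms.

Repeated division with remainder:
  x^4+4x^3-28x^2-64x+192 = ((1/5)x-12/5)(5x^3+80x^2+425x+750) + (79x^2+806x+1992)
  5x^3+80x^2+425x+750 = ((5/79)x+2290/6241)(79x^2+806x+1992) + ((19845/6241)x+119070/6241)
  79x^2+806x+1992 = ((493039/19845)x+2072012/19845)((19845/6241)x+119070/6241) + (0)
Last nonzero remainder: (19845/6241)x+119070/6241. Dividing through by 19845/6241 gives the monic gcd x+6.
Cancel x+6 from numerator and denominator to get the reduced form.

(32-16x-2x^2+x^3)/(125+50x+5x^2)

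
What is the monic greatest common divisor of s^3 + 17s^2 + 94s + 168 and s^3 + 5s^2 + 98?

Apply the Euclidean algorithm:
  s^3 + 17s^2 + 94s + 168 = (s^3 + 5s^2 + 98) + (12s^2 + 94s + 70)
  s^3 + 5s^2 + 98 = ((1/12)s − 17/72)(12s^2 + 94s + 70) + ((589/36)s + 4123/36)
  12s^2 + 94s + 70 = ((432/589)s + 360/589)((589/36)s + 4123/36) + (0)
Last nonzero remainder: (589/36)s + 4123/36. Dividing through by 589/36 gives the monic gcd s + 7.

s + 7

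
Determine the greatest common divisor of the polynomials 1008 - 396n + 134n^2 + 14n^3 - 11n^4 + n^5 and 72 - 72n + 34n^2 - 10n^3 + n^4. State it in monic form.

-36 + 18n - 8n^2 + n^3

Apply the Euclidean algorithm:
  n^5 - 11n^4 + 14n^3 + 134n^2 - 396n + 1008 = (n - 1)(n^4 - 10n^3 + 34n^2 - 72n + 72) + (-30n^3 + 240n^2 - 540n + 1080)
  n^4 - 10n^3 + 34n^2 - 72n + 72 = (-(1/30)n + 1/15)(-30n^3 + 240n^2 - 540n + 1080) + (0)
Last nonzero remainder: -30n^3 + 240n^2 - 540n + 1080. Dividing through by -30 gives the monic gcd n^3 - 8n^2 + 18n - 36.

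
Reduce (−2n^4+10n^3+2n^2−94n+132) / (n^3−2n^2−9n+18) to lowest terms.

(−2n^2+12n−22)/(n−3)

By polynomial division,
  −2n^4+10n^3+2n^2−94n+132 = (−2n+6)(n^3−2n^2−9n+18) + (−4n^2−4n+24)
  n^3−2n^2−9n+18 = (−(1/4)n+3/4)(−4n^2−4n+24) + (0)
Last nonzero remainder: −4n^2−4n+24. Dividing through by −4 gives the monic gcd n^2+n−6.
Cancel n^2+n−6 from numerator and denominator to get the reduced form.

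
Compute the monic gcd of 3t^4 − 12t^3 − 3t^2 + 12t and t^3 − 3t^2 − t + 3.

t^2 − 1

Euclidean algorithm in ℚ[t]:
  3t^4 − 12t^3 − 3t^2 + 12t = (3t − 3)(t^3 − 3t^2 − t + 3) + (−9t^2 + 9)
  t^3 − 3t^2 − t + 3 = (−(1/9)t + 1/3)(−9t^2 + 9) + (0)
Last nonzero remainder: −9t^2 + 9. Dividing through by −9 gives the monic gcd t^2 − 1.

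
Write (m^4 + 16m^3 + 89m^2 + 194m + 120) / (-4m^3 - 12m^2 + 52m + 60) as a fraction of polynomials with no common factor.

(-m^2 - 10m - 24)/(4m - 12)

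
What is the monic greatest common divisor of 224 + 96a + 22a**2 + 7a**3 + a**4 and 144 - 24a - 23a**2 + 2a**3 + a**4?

16 + 8a + a**2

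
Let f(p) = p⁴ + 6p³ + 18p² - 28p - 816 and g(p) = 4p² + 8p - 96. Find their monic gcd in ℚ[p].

p² + 2p - 24

Apply the Euclidean algorithm:
  p⁴ + 6p³ + 18p² - 28p - 816 = ((1/4)p² + p + 17/2)(4p² + 8p - 96) + (0)
Last nonzero remainder: 4p² + 8p - 96. Dividing through by 4 gives the monic gcd p² + 2p - 24.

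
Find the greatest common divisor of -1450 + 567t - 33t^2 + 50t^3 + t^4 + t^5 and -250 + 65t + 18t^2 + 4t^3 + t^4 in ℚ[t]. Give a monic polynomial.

-50 + 23t - t^2 + t^3

By polynomial division,
  t^5 + t^4 + 50t^3 - 33t^2 + 567t - 1450 = (t - 3)(t^4 + 4t^3 + 18t^2 + 65t - 250) + (44t^3 - 44t^2 + 1012t - 2200)
  t^4 + 4t^3 + 18t^2 + 65t - 250 = ((1/44)t + 5/44)(44t^3 - 44t^2 + 1012t - 2200) + (0)
Last nonzero remainder: 44t^3 - 44t^2 + 1012t - 2200. Dividing through by 44 gives the monic gcd t^3 - t^2 + 23t - 50.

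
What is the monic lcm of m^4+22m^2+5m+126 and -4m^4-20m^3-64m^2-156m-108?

By polynomial division,
  m^4+22m^2+5m+126 = (-1/4)(-4m^4-20m^3-64m^2-156m-108) + (-5m^3+6m^2-34m+99)
  -4m^4-20m^3-64m^2-156m-108 = ((4/5)m+124/25)(-5m^3+6m^2-34m+99) + (-(1664/25)m^2-(1664/25)m-14976/25)
  -5m^3+6m^2-34m+99 = ((125/1664)m-275/1664)(-(1664/25)m^2-(1664/25)m-14976/25) + (0)
Last nonzero remainder: -(1664/25)m^2-(1664/25)m-14976/25. Dividing through by -1664/25 gives the monic gcd m^2+m+9.
Then lcm(f, g) = f·g / gcd(f, g); expanding and making the result monic gives the answer.

m^6+4m^5+25m^4+93m^3+212m^2+519m+378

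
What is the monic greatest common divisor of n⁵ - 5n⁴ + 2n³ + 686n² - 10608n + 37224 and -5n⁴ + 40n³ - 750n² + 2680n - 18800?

n² - 4n + 94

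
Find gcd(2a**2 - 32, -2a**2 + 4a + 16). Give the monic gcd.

a - 4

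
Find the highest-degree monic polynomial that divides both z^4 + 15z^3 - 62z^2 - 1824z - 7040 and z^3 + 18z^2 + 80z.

By polynomial division,
  z^4 + 15z^3 - 62z^2 - 1824z - 7040 = (z - 3)(z^3 + 18z^2 + 80z) + (-88z^2 - 1584z - 7040)
  z^3 + 18z^2 + 80z = (-(1/88)z)(-88z^2 - 1584z - 7040) + (0)
Last nonzero remainder: -88z^2 - 1584z - 7040. Dividing through by -88 gives the monic gcd z^2 + 18z + 80.

z^2 + 18z + 80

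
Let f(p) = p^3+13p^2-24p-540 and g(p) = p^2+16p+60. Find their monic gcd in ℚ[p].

p+10

By polynomial division,
  p^3+13p^2-24p-540 = (p-3)(p^2+16p+60) + (-36p-360)
  p^2+16p+60 = (-(1/36)p-1/6)(-36p-360) + (0)
Last nonzero remainder: -36p-360. Dividing through by -36 gives the monic gcd p+10.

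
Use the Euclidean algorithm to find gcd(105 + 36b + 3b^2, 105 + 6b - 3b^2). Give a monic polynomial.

5 + b

Apply the Euclidean algorithm:
  3b^2 + 36b + 105 = (-1)(-3b^2 + 6b + 105) + (42b + 210)
  -3b^2 + 6b + 105 = (-(1/14)b + 1/2)(42b + 210) + (0)
Last nonzero remainder: 42b + 210. Dividing through by 42 gives the monic gcd b + 5.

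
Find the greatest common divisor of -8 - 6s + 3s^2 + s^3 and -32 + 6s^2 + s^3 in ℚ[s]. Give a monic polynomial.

Euclidean algorithm in ℚ[s]:
  s^3 + 3s^2 - 6s - 8 = (s^3 + 6s^2 - 32) + (-3s^2 - 6s + 24)
  s^3 + 6s^2 - 32 = (-(1/3)s - 4/3)(-3s^2 - 6s + 24) + (0)
Last nonzero remainder: -3s^2 - 6s + 24. Dividing through by -3 gives the monic gcd s^2 + 2s - 8.

-8 + 2s + s^2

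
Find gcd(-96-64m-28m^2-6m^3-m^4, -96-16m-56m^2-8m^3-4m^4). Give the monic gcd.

Euclidean algorithm in ℚ[m]:
  -m^4-6m^3-28m^2-64m-96 = (1/4)(-4m^4-8m^3-56m^2-16m-96) + (-4m^3-14m^2-60m-72)
  -4m^4-8m^3-56m^2-16m-96 = (m-3/2)(-4m^3-14m^2-60m-72) + (-17m^2-34m-204)
  -4m^3-14m^2-60m-72 = ((4/17)m+6/17)(-17m^2-34m-204) + (0)
Last nonzero remainder: -17m^2-34m-204. Dividing through by -17 gives the monic gcd m^2+2m+12.

12+2m+m^2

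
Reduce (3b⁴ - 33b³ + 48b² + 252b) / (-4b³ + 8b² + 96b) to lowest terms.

(-3b² + 15b + 42)/(4b + 16)

Repeated division with remainder:
  3b⁴ - 33b³ + 48b² + 252b = (-(3/4)b + 27/4)(-4b³ + 8b² + 96b) + (66b² - 396b)
  -4b³ + 8b² + 96b = (-(2/33)b - 8/33)(66b² - 396b) + (0)
Last nonzero remainder: 66b² - 396b. Dividing through by 66 gives the monic gcd b² - 6b.
Cancel b² - 6b from numerator and denominator to get the reduced form.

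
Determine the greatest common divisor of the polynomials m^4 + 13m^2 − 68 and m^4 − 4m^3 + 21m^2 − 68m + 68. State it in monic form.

Apply the Euclidean algorithm:
  m^4 + 13m^2 − 68 = (m^4 − 4m^3 + 21m^2 − 68m + 68) + (4m^3 − 8m^2 + 68m − 136)
  m^4 − 4m^3 + 21m^2 − 68m + 68 = ((1/4)m − 1/2)(4m^3 − 8m^2 + 68m − 136) + (0)
Last nonzero remainder: 4m^3 − 8m^2 + 68m − 136. Dividing through by 4 gives the monic gcd m^3 − 2m^2 + 17m − 34.

m^3 − 2m^2 + 17m − 34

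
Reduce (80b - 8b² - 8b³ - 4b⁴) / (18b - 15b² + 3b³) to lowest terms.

(-40 - 16b - 4b²)/(-9 + 3b)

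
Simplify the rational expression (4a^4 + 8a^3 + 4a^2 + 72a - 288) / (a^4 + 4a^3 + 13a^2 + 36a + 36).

(4a^2 + 8a - 32)/(a^2 + 4a + 4)

Apply the Euclidean algorithm:
  4a^4 + 8a^3 + 4a^2 + 72a - 288 = (4)(a^4 + 4a^3 + 13a^2 + 36a + 36) + (-8a^3 - 48a^2 - 72a - 432)
  a^4 + 4a^3 + 13a^2 + 36a + 36 = (-(1/8)a + 1/4)(-8a^3 - 48a^2 - 72a - 432) + (16a^2 + 144)
  -8a^3 - 48a^2 - 72a - 432 = (-(1/2)a - 3)(16a^2 + 144) + (0)
Last nonzero remainder: 16a^2 + 144. Dividing through by 16 gives the monic gcd a^2 + 9.
Cancel a^2 + 9 from numerator and denominator to get the reduced form.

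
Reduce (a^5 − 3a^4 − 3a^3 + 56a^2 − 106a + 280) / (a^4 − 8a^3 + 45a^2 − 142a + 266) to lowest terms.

Euclidean algorithm in ℚ[a]:
  a^5 − 3a^4 − 3a^3 + 56a^2 − 106a + 280 = (a + 5)(a^4 − 8a^3 + 45a^2 − 142a + 266) + (−8a^3 − 27a^2 + 338a − 1050)
  a^4 − 8a^3 + 45a^2 − 142a + 266 = (−(1/8)a + 91/64)(−8a^3 − 27a^2 + 338a − 1050) + ((8041/64)a^2 − (24123/32)a + 56287/32)
  −8a^3 − 27a^2 + 338a − 1050 = (−(512/8041)a − 4800/8041)((8041/64)a^2 − (24123/32)a + 56287/32) + (0)
Last nonzero remainder: (8041/64)a^2 − (24123/32)a + 56287/32. Dividing through by 8041/64 gives the monic gcd a^2 − 6a + 14.
Cancel a^2 − 6a + 14 from numerator and denominator to get the reduced form.

(a^3 + 3a^2 + a + 20)/(a^2 − 2a + 19)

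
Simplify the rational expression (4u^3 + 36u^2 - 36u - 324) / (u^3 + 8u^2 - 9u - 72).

Repeated division with remainder:
  4u^3 + 36u^2 - 36u - 324 = (4)(u^3 + 8u^2 - 9u - 72) + (4u^2 - 36)
  u^3 + 8u^2 - 9u - 72 = ((1/4)u + 2)(4u^2 - 36) + (0)
Last nonzero remainder: 4u^2 - 36. Dividing through by 4 gives the monic gcd u^2 - 9.
Cancel u^2 - 9 from numerator and denominator to get the reduced form.

(4u + 36)/(u + 8)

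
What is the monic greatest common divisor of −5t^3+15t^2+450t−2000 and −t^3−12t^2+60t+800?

Euclidean algorithm in ℚ[t]:
  −5t^3+15t^2+450t−2000 = (5)(−t^3−12t^2+60t+800) + (75t^2+150t−6000)
  −t^3−12t^2+60t+800 = (−(1/75)t−2/15)(75t^2+150t−6000) + (0)
Last nonzero remainder: 75t^2+150t−6000. Dividing through by 75 gives the monic gcd t^2+2t−80.

t^2+2t−80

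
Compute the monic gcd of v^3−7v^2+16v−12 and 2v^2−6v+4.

v−2

Apply the Euclidean algorithm:
  v^3−7v^2+16v−12 = ((1/2)v−2)(2v^2−6v+4) + (2v−4)
  2v^2−6v+4 = (v−1)(2v−4) + (0)
Last nonzero remainder: 2v−4. Dividing through by 2 gives the monic gcd v−2.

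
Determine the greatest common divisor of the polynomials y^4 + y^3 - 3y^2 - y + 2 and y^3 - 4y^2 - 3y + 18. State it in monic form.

y + 2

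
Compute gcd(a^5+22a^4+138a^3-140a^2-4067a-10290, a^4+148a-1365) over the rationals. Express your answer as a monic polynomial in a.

Euclidean algorithm in ℚ[a]:
  a^5+22a^4+138a^3-140a^2-4067a-10290 = (a+22)(a^4+148a-1365) + (138a^3-288a^2-5958a+19740)
  a^4+148a-1365 = ((1/138)a+8/529)(138a^3-288a^2-5958a+19740) + ((25143/529)a^2+(50286/529)a-880005/529)
  138a^3-288a^2-5958a+19740 = ((24334/8381)a-99452/8381)((25143/529)a^2+(50286/529)a-880005/529) + (0)
Last nonzero remainder: (25143/529)a^2+(50286/529)a-880005/529. Dividing through by 25143/529 gives the monic gcd a^2+2a-35.

a^2+2a-35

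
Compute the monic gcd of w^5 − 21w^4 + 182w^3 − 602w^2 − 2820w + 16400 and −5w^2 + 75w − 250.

w^2 − 15w + 50

Euclidean algorithm in ℚ[w]:
  w^5 − 21w^4 + 182w^3 − 602w^2 − 2820w + 16400 = (−(1/5)w^3 + (6/5)w^2 − (42/5)w − 328/5)(−5w^2 + 75w − 250) + (0)
Last nonzero remainder: −5w^2 + 75w − 250. Dividing through by −5 gives the monic gcd w^2 − 15w + 50.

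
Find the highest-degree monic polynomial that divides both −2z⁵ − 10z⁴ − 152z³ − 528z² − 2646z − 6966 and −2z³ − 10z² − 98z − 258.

Apply the Euclidean algorithm:
  −2z⁵ − 10z⁴ − 152z³ − 528z² − 2646z − 6966 = (z² + 27)(−2z³ − 10z² − 98z − 258) + (0)
Last nonzero remainder: −2z³ − 10z² − 98z − 258. Dividing through by −2 gives the monic gcd z³ + 5z² + 49z + 129.

z³ + 5z² + 49z + 129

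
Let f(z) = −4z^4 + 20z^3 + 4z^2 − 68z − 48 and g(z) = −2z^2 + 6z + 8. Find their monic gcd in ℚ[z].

Apply the Euclidean algorithm:
  −4z^4 + 20z^3 + 4z^2 − 68z − 48 = (2z^2 − 4z − 6)(−2z^2 + 6z + 8) + (0)
Last nonzero remainder: −2z^2 + 6z + 8. Dividing through by −2 gives the monic gcd z^2 − 3z − 4.

z^2 − 3z − 4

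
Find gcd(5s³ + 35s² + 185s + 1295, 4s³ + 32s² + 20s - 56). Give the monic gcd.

s + 7

By polynomial division,
  5s³ + 35s² + 185s + 1295 = (5/4)(4s³ + 32s² + 20s - 56) + (-5s² + 160s + 1365)
  4s³ + 32s² + 20s - 56 = (-(4/5)s - 32)(-5s² + 160s + 1365) + (6232s + 43624)
  -5s² + 160s + 1365 = (-(5/6232)s + 195/6232)(6232s + 43624) + (0)
Last nonzero remainder: 6232s + 43624. Dividing through by 6232 gives the monic gcd s + 7.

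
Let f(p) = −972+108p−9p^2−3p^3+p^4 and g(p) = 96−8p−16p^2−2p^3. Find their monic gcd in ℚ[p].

Euclidean algorithm in ℚ[p]:
  p^4−3p^3−9p^2+108p−972 = (−(1/2)p+11/2)(−2p^3−16p^2−8p+96) + (75p^2+200p−1500)
  −2p^3−16p^2−8p+96 = (−(2/75)p−32/225)(75p^2+200p−1500) + (−(176/9)p−352/3)
  75p^2+200p−1500 = (−(675/176)p+1125/88)(−(176/9)p−352/3) + (0)
Last nonzero remainder: −(176/9)p−352/3. Dividing through by −176/9 gives the monic gcd p+6.

6+p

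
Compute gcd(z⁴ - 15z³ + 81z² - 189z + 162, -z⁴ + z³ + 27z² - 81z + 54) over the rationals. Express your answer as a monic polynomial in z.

Repeated division with remainder:
  z⁴ - 15z³ + 81z² - 189z + 162 = (-1)(-z⁴ + z³ + 27z² - 81z + 54) + (-14z³ + 108z² - 270z + 216)
  -z⁴ + z³ + 27z² - 81z + 54 = ((1/14)z + 47/98)(-14z³ + 108z² - 270z + 216) + (-(270/49)z² + (1620/49)z - 2430/49)
  -14z³ + 108z² - 270z + 216 = ((343/135)z - 196/45)(-(270/49)z² + (1620/49)z - 2430/49) + (0)
Last nonzero remainder: -(270/49)z² + (1620/49)z - 2430/49. Dividing through by -270/49 gives the monic gcd z² - 6z + 9.

z² - 6z + 9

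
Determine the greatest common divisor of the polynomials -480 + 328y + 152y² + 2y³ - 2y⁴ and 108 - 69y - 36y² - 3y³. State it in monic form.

-4 + 3y + y²

Euclidean algorithm in ℚ[y]:
  -2y⁴ + 2y³ + 152y² + 328y - 480 = ((2/3)y - 26/3)(-3y³ - 36y² - 69y + 108) + (-114y² - 342y + 456)
  -3y³ - 36y² - 69y + 108 = ((1/38)y + 9/38)(-114y² - 342y + 456) + (0)
Last nonzero remainder: -114y² - 342y + 456. Dividing through by -114 gives the monic gcd y² + 3y - 4.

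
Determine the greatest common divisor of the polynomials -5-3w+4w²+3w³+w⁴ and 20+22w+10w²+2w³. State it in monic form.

By polynomial division,
  w⁴+3w³+4w²-3w-5 = ((1/2)w-1)(2w³+10w²+22w+20) + (3w²+9w+15)
  2w³+10w²+22w+20 = ((2/3)w+4/3)(3w²+9w+15) + (0)
Last nonzero remainder: 3w²+9w+15. Dividing through by 3 gives the monic gcd w²+3w+5.

5+3w+w²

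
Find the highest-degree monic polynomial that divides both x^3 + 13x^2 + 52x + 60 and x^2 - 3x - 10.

x + 2

Apply the Euclidean algorithm:
  x^3 + 13x^2 + 52x + 60 = (x + 16)(x^2 - 3x - 10) + (110x + 220)
  x^2 - 3x - 10 = ((1/110)x - 1/22)(110x + 220) + (0)
Last nonzero remainder: 110x + 220. Dividing through by 110 gives the monic gcd x + 2.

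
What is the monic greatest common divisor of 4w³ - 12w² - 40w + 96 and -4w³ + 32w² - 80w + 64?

w² - 6w + 8

Apply the Euclidean algorithm:
  4w³ - 12w² - 40w + 96 = (-1)(-4w³ + 32w² - 80w + 64) + (20w² - 120w + 160)
  -4w³ + 32w² - 80w + 64 = (-(1/5)w + 2/5)(20w² - 120w + 160) + (0)
Last nonzero remainder: 20w² - 120w + 160. Dividing through by 20 gives the monic gcd w² - 6w + 8.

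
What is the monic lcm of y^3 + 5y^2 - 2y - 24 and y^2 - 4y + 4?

y^4 + 3y^3 - 12y^2 - 20y + 48

Apply the Euclidean algorithm:
  y^3 + 5y^2 - 2y - 24 = (y + 9)(y^2 - 4y + 4) + (30y - 60)
  y^2 - 4y + 4 = ((1/30)y - 1/15)(30y - 60) + (0)
Last nonzero remainder: 30y - 60. Dividing through by 30 gives the monic gcd y - 2.
Then lcm(f, g) = f·g / gcd(f, g); expanding and making the result monic gives the answer.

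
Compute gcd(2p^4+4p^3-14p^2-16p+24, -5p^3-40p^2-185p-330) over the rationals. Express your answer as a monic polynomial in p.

p+3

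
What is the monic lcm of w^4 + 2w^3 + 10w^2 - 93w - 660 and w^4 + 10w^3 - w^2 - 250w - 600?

w^6 + 13w^5 + 62w^4 + 77w^3 - 1383w^2 - 10050w - 19800

Apply the Euclidean algorithm:
  w^4 + 2w^3 + 10w^2 - 93w - 660 = (w^4 + 10w^3 - w^2 - 250w - 600) + (-8w^3 + 11w^2 + 157w - 60)
  w^4 + 10w^3 - w^2 - 250w - 600 = (-(1/8)w - 91/64)(-8w^3 + 11w^2 + 157w - 60) + ((2193/64)w^2 - (2193/64)w - 10965/16)
  -8w^3 + 11w^2 + 157w - 60 = (-(512/2193)w + 64/731)((2193/64)w^2 - (2193/64)w - 10965/16) + (0)
Last nonzero remainder: (2193/64)w^2 - (2193/64)w - 10965/16. Dividing through by 2193/64 gives the monic gcd w^2 - w - 20.
Then lcm(f, g) = f·g / gcd(f, g); expanding and making the result monic gives the answer.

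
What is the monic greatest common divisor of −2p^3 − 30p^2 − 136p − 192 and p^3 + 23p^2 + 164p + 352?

p^2 + 12p + 32

Repeated division with remainder:
  −2p^3 − 30p^2 − 136p − 192 = (−2)(p^3 + 23p^2 + 164p + 352) + (16p^2 + 192p + 512)
  p^3 + 23p^2 + 164p + 352 = ((1/16)p + 11/16)(16p^2 + 192p + 512) + (0)
Last nonzero remainder: 16p^2 + 192p + 512. Dividing through by 16 gives the monic gcd p^2 + 12p + 32.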